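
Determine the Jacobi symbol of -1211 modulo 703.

1

(-1211/703)
  = (195/703)    [-1211 ≡ 195 mod 703]
  = -(703/195)    [QR: both ≡ 3 mod 4, sign flips]
  = -(118/195)    [703 ≡ 118 mod 195]
  = (59/195)    [195 ≡ 3 mod 8 ⇒ (2/195) = -1]
  = -(195/59)    [QR: both ≡ 3 mod 4, sign flips]
  = -(18/59)    [195 ≡ 18 mod 59]
  = (9/59)    [59 ≡ 3 mod 8 ⇒ (2/59) = -1]
  = (59/9)    [QR: 9 ≡ 1 mod 4, sign kept]
  = (5/9)    [59 ≡ 5 mod 9]
  = (9/5)    [QR: 5 ≡ 1 mod 4, sign kept]
  = (4/5)    [9 ≡ 4 mod 5]
  = (1/5)    [5 ≡ 5 mod 8 ⇒ (2/5)^2 = +1]
  = 1    [(1/5) = 1]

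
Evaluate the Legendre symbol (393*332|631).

1

By multiplicativity, (393·332|631) = (393|631)·(332|631).
First factor (393|631):
(393|631)
  = (631|393)    [QR: 393 ≡ 1 mod 4, sign kept]
  = (238|393)    [631 ≡ 238 mod 393]
  = (119|393)    [393 ≡ 1 mod 8 ⇒ (2|393) = +1]
  = (393|119)    [QR: 393 ≡ 1 mod 4, sign kept]
  = (36|119)    [393 ≡ 36 mod 119]
  = (9|119)    [119 ≡ 7 mod 8 ⇒ (2|119)^2 = +1]
  = (119|9)    [QR: 9 ≡ 1 mod 4, sign kept]
  = (2|9)    [119 ≡ 2 mod 9]
  = (1|9)    [9 ≡ 1 mod 8 ⇒ (2|9) = +1]
  = 1    [(1|9) = 1]
Second factor (332|631):
(332|631)
  = (83|631)    [631 ≡ 7 mod 8 ⇒ (2|631)^2 = +1]
  = -(631|83)    [QR: both ≡ 3 mod 4, sign flips]
  = -(50|83)    [631 ≡ 50 mod 83]
  = (25|83)    [83 ≡ 3 mod 8 ⇒ (2|83) = -1]
  = (83|25)    [QR: 25 ≡ 1 mod 4, sign kept]
  = (8|25)    [83 ≡ 8 mod 25]
  = (1|25)    [25 ≡ 1 mod 8 ⇒ (2|25)^3 = +1]
  = 1    [(1|25) = 1]
Product: (1)·(1) = 1.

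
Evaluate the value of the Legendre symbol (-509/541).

(-509/541)
  = (509/541)    [541 ≡ 1 mod 4 ⇒ (-1/541) = +1]
  = (541/509)    [QR: 509 ≡ 1 mod 4, sign kept]
  = (32/509)    [541 ≡ 32 mod 509]
  = -(1/509)    [509 ≡ 5 mod 8 ⇒ (2/509)^5 = -1]
  = -1    [(1/509) = 1]

-1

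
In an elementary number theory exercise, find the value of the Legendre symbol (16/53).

1

Factor out 2: 16 = 2^4. Since 53 ≡ 5 (mod 8), (2/53) = -1, and (2/53)^4 = +1. Now have (1/53).
(1/53) = 1. Collecting the sign factors: 1.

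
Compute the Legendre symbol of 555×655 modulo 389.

By multiplicativity, (555·655 / 389) = (555 / 389)·(655 / 389).
First factor (555 / 389):
(555 / 389)
  = (166 / 389)    [555 ≡ 166 mod 389]
  = -(83 / 389)    [389 ≡ 5 mod 8 ⇒ (2 / 389) = -1]
  = -(389 / 83)    [QR: 389 ≡ 1 mod 4, sign kept]
  = -(57 / 83)    [389 ≡ 57 mod 83]
  = -(83 / 57)    [QR: 57 ≡ 1 mod 4, sign kept]
  = -(26 / 57)    [83 ≡ 26 mod 57]
  = -(13 / 57)    [57 ≡ 1 mod 8 ⇒ (2 / 57) = +1]
  = -(57 / 13)    [QR: 13 ≡ 1 mod 4, sign kept]
  = -(5 / 13)    [57 ≡ 5 mod 13]
  = -(13 / 5)    [QR: 5 ≡ 1 mod 4, sign kept]
  = -(3 / 5)    [13 ≡ 3 mod 5]
  = -(5 / 3)    [QR: 5 ≡ 1 mod 4, sign kept]
  = -(2 / 3)    [5 ≡ 2 mod 3]
  = (1 / 3)    [3 ≡ 3 mod 8 ⇒ (2 / 3) = -1]
  = 1    [(1 / 3) = 1]
Second factor (655 / 389):
(655 / 389)
  = (266 / 389)    [655 ≡ 266 mod 389]
  = -(133 / 389)    [389 ≡ 5 mod 8 ⇒ (2 / 389) = -1]
  = -(389 / 133)    [QR: 133 ≡ 1 mod 4, sign kept]
  = -(123 / 133)    [389 ≡ 123 mod 133]
  = -(133 / 123)    [QR: 133 ≡ 1 mod 4, sign kept]
  = -(10 / 123)    [133 ≡ 10 mod 123]
  = (5 / 123)    [123 ≡ 3 mod 8 ⇒ (2 / 123) = -1]
  = (123 / 5)    [QR: 5 ≡ 1 mod 4, sign kept]
  = (3 / 5)    [123 ≡ 3 mod 5]
  = (5 / 3)    [QR: 5 ≡ 1 mod 4, sign kept]
  = (2 / 3)    [5 ≡ 2 mod 3]
  = -(1 / 3)    [3 ≡ 3 mod 8 ⇒ (2 / 3) = -1]
  = -1    [(1 / 3) = 1]
Product: (1)·(-1) = -1.

-1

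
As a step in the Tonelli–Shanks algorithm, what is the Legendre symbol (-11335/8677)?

1

(-11335/8677)
  = (6019/8677)    [-11335 ≡ 6019 mod 8677]
  = (8677/6019)    [QR: 8677 ≡ 1 mod 4, sign kept]
  = (2658/6019)    [8677 ≡ 2658 mod 6019]
  = -(1329/6019)    [6019 ≡ 3 mod 8 ⇒ (2/6019) = -1]
  = -(6019/1329)    [QR: 1329 ≡ 1 mod 4, sign kept]
  = -(703/1329)    [6019 ≡ 703 mod 1329]
  = -(1329/703)    [QR: 1329 ≡ 1 mod 4, sign kept]
  = -(626/703)    [1329 ≡ 626 mod 703]
  = -(313/703)    [703 ≡ 7 mod 8 ⇒ (2/703) = +1]
  = -(703/313)    [QR: 313 ≡ 1 mod 4, sign kept]
  = -(77/313)    [703 ≡ 77 mod 313]
  = -(313/77)    [QR: 77 ≡ 1 mod 4, sign kept]
  = -(5/77)    [313 ≡ 5 mod 77]
  = -(77/5)    [QR: 5 ≡ 1 mod 4, sign kept]
  = -(2/5)    [77 ≡ 2 mod 5]
  = (1/5)    [5 ≡ 5 mod 8 ⇒ (2/5) = -1]
  = 1    [(1/5) = 1]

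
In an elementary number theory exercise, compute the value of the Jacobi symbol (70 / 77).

0

Factor out 2: 70 = 2·35. Since 77 ≡ 5 (mod 8), (2 / 77) = -1. Now have -(35 / 77).
77 ≡ 1 (mod 4), so quadratic reciprocity gives (35 / 77) = (77 / 35). Reduce: 77 ≡ 7 (mod 35). Now have -(7 / 35).
Both 7 ≡ 3 and 35 ≡ 3 (mod 4), so reciprocity gives (7 / 35) = -(35 / 7). Reduce: 35 ≡ 0 (mod 7). Now have (0 / 7).
The numerator is now 0 with denominator 7 > 1: the symbol is 0.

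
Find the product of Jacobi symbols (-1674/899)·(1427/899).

By multiplicativity, (-1674·1427/899) = (-1674/899)·(1427/899).
First factor (-1674/899):
(-1674/899)
  = -(1674/899)    [899 ≡ 3 mod 4 ⇒ (-1/899) = -1]
  = -(775/899)    [1674 ≡ 775 mod 899]
  = (899/775)    [QR: both ≡ 3 mod 4, sign flips]
  = (124/775)    [899 ≡ 124 mod 775]
  = (31/775)    [775 ≡ 7 mod 8 ⇒ (2/775)^2 = +1]
  = -(775/31)    [QR: both ≡ 3 mod 4, sign flips]
  = -(0/31)    [775 ≡ 0 mod 31]
  = 0    [numerator 0, gcd > 1]
Second factor (1427/899):
(1427/899)
  = (528/899)    [1427 ≡ 528 mod 899]
  = (33/899)    [899 ≡ 3 mod 8 ⇒ (2/899)^4 = +1]
  = (899/33)    [QR: 33 ≡ 1 mod 4, sign kept]
  = (8/33)    [899 ≡ 8 mod 33]
  = (1/33)    [33 ≡ 1 mod 8 ⇒ (2/33)^3 = +1]
  = 1    [(1/33) = 1]
Product: (0)·(1) = 0.

0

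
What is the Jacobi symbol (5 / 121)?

1

(5 / 121)
  = (121 / 5)    [QR: 5 ≡ 1 mod 4, sign kept]
  = (1 / 5)    [121 ≡ 1 mod 5]
  = 1    [(1 / 5) = 1]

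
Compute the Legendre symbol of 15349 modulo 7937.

1

(15349/7937)
  = (7412/7937)    [15349 ≡ 7412 mod 7937]
  = (1853/7937)    [7937 ≡ 1 mod 8 ⇒ (2/7937)^2 = +1]
  = (7937/1853)    [QR: 1853 ≡ 1 mod 4, sign kept]
  = (525/1853)    [7937 ≡ 525 mod 1853]
  = (1853/525)    [QR: 525 ≡ 1 mod 4, sign kept]
  = (278/525)    [1853 ≡ 278 mod 525]
  = -(139/525)    [525 ≡ 5 mod 8 ⇒ (2/525) = -1]
  = -(525/139)    [QR: 525 ≡ 1 mod 4, sign kept]
  = -(108/139)    [525 ≡ 108 mod 139]
  = -(27/139)    [139 ≡ 3 mod 8 ⇒ (2/139)^2 = +1]
  = (139/27)    [QR: both ≡ 3 mod 4, sign flips]
  = (4/27)    [139 ≡ 4 mod 27]
  = (1/27)    [27 ≡ 3 mod 8 ⇒ (2/27)^2 = +1]
  = 1    [(1/27) = 1]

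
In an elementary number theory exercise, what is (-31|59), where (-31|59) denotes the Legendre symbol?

1

(-31|59)
  = (28|59)    [-31 ≡ 28 mod 59]
  = (7|59)    [59 ≡ 3 mod 8 ⇒ (2|59)^2 = +1]
  = -(59|7)    [QR: both ≡ 3 mod 4, sign flips]
  = -(3|7)    [59 ≡ 3 mod 7]
  = (7|3)    [QR: both ≡ 3 mod 4, sign flips]
  = (1|3)    [7 ≡ 1 mod 3]
  = 1    [(1|3) = 1]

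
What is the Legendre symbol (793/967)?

-1

(793/967)
  = (967/793)    [QR: 793 ≡ 1 mod 4, sign kept]
  = (174/793)    [967 ≡ 174 mod 793]
  = (87/793)    [793 ≡ 1 mod 8 ⇒ (2/793) = +1]
  = (793/87)    [QR: 793 ≡ 1 mod 4, sign kept]
  = (10/87)    [793 ≡ 10 mod 87]
  = (5/87)    [87 ≡ 7 mod 8 ⇒ (2/87) = +1]
  = (87/5)    [QR: 5 ≡ 1 mod 4, sign kept]
  = (2/5)    [87 ≡ 2 mod 5]
  = -(1/5)    [5 ≡ 5 mod 8 ⇒ (2/5) = -1]
  = -1    [(1/5) = 1]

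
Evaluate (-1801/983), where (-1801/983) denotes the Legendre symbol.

1

(-1801/983)
  = (165/983)    [-1801 ≡ 165 mod 983]
  = (983/165)    [QR: 165 ≡ 1 mod 4, sign kept]
  = (158/165)    [983 ≡ 158 mod 165]
  = -(79/165)    [165 ≡ 5 mod 8 ⇒ (2/165) = -1]
  = -(165/79)    [QR: 165 ≡ 1 mod 4, sign kept]
  = -(7/79)    [165 ≡ 7 mod 79]
  = (79/7)    [QR: both ≡ 3 mod 4, sign flips]
  = (2/7)    [79 ≡ 2 mod 7]
  = (1/7)    [7 ≡ 7 mod 8 ⇒ (2/7) = +1]
  = 1    [(1/7) = 1]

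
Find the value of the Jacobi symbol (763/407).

-1

Reduce the numerator: 763 ≡ 356 (mod 407), so (763/407) = (356/407).
Factor out 2: 356 = 2^2·89. Since 407 ≡ 7 (mod 8), (2/407) = +1, and (2/407)^2 = +1. Now have (89/407).
89 ≡ 1 (mod 4), so quadratic reciprocity gives (89/407) = (407/89). Reduce: 407 ≡ 51 (mod 89). Now have (51/89).
89 ≡ 1 (mod 4), so quadratic reciprocity gives (51/89) = (89/51). Reduce: 89 ≡ 38 (mod 51). Now have (38/51).
Factor out 2: 38 = 2·19. Since 51 ≡ 3 (mod 8), (2/51) = -1. Now have -(19/51).
Both 19 ≡ 3 and 51 ≡ 3 (mod 4), so reciprocity gives (19/51) = -(51/19). Reduce: 51 ≡ 13 (mod 19). Now have (13/19).
13 ≡ 1 (mod 4), so quadratic reciprocity gives (13/19) = (19/13). Reduce: 19 ≡ 6 (mod 13). Now have (6/13).
Factor out 2: 6 = 2·3. Since 13 ≡ 5 (mod 8), (2/13) = -1. Now have -(3/13).
13 ≡ 1 (mod 4), so quadratic reciprocity gives (3/13) = (13/3). Reduce: 13 ≡ 1 (mod 3). Now have -(1/3).
(1/3) = 1. Collecting the sign factors: -1.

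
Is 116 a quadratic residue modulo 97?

no

(116|97)
  = (19|97)    [116 ≡ 19 mod 97]
  = (97|19)    [QR: 97 ≡ 1 mod 4, sign kept]
  = (2|19)    [97 ≡ 2 mod 19]
  = -(1|19)    [19 ≡ 3 mod 8 ⇒ (2|19) = -1]
  = -1    [(1|19) = 1]
The Legendre symbol is -1, so x^2 ≡ 116 (mod 97) has no solution.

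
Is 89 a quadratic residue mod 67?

Reduce the numerator: 89 ≡ 22 (mod 67), so (89/67) = (22/67).
Factor out 2: 22 = 2·11. Since 67 ≡ 3 (mod 8), (2/67) = -1. Now have -(11/67).
Both 11 ≡ 3 and 67 ≡ 3 (mod 4), so reciprocity gives (11/67) = -(67/11). Reduce: 67 ≡ 1 (mod 11). Now have (1/11).
(1/11) = 1. Collecting the sign factors: 1.
(89/67) = 1, and 67 is prime, so 89 is a quadratic residue mod 67.

yes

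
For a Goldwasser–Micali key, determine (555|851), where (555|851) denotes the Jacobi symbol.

0

Both 555 ≡ 3 and 851 ≡ 3 (mod 4), so reciprocity gives (555|851) = -(851|555). Reduce: 851 ≡ 296 (mod 555). Now have -(296|555).
Factor out 2: 296 = 2^3·37. Since 555 ≡ 3 (mod 8), (2|555) = -1, and (2|555)^3 = -1. Now have (37|555).
37 ≡ 1 (mod 4), so quadratic reciprocity gives (37|555) = (555|37). Reduce: 555 ≡ 0 (mod 37). Now have (0|37).
The numerator is now 0 with denominator 37 > 1: the symbol is 0.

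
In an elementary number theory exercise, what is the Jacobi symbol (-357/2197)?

-1

Pull out -1: (-357/2197) = (-1/2197)·(357/2197). Since 2197 ≡ 1 (mod 4), (-1/2197) = +1. Now have (357/2197).
357 ≡ 1 (mod 4), so quadratic reciprocity gives (357/2197) = (2197/357). Reduce: 2197 ≡ 55 (mod 357). Now have (55/357).
357 ≡ 1 (mod 4), so quadratic reciprocity gives (55/357) = (357/55). Reduce: 357 ≡ 27 (mod 55). Now have (27/55).
Both 27 ≡ 3 and 55 ≡ 3 (mod 4), so reciprocity gives (27/55) = -(55/27). Reduce: 55 ≡ 1 (mod 27). Now have -(1/27).
(1/27) = 1. Collecting the sign factors: -1.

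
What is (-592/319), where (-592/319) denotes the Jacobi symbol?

1

Reduce the numerator: -592 ≡ 46 (mod 319), so (-592/319) = (46/319).
Factor out 2: 46 = 2·23. Since 319 ≡ 7 (mod 8), (2/319) = +1. Now have (23/319).
Both 23 ≡ 3 and 319 ≡ 3 (mod 4), so reciprocity gives (23/319) = -(319/23). Reduce: 319 ≡ 20 (mod 23). Now have -(20/23).
Factor out 2: 20 = 2^2·5. Since 23 ≡ 7 (mod 8), (2/23) = +1, and (2/23)^2 = +1. Now have -(5/23).
5 ≡ 1 (mod 4), so quadratic reciprocity gives (5/23) = (23/5). Reduce: 23 ≡ 3 (mod 5). Now have -(3/5).
5 ≡ 1 (mod 4), so quadratic reciprocity gives (3/5) = (5/3). Reduce: 5 ≡ 2 (mod 3). Now have -(2/3).
Factor out 2: 2 = 2. Since 3 ≡ 3 (mod 8), (2/3) = -1. Now have (1/3).
(1/3) = 1. Collecting the sign factors: 1.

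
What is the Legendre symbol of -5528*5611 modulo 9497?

1

By multiplicativity, (-5528·5611/9497) = (-5528/9497)·(5611/9497).
First factor (-5528/9497):
Reduce the numerator: -5528 ≡ 3969 (mod 9497), so (-5528/9497) = (3969/9497).
3969 ≡ 1 (mod 4), so quadratic reciprocity gives (3969/9497) = (9497/3969). Reduce: 9497 ≡ 1559 (mod 3969). Now have (1559/3969).
3969 ≡ 1 (mod 4), so quadratic reciprocity gives (1559/3969) = (3969/1559). Reduce: 3969 ≡ 851 (mod 1559). Now have (851/1559).
Both 851 ≡ 3 and 1559 ≡ 3 (mod 4), so reciprocity gives (851/1559) = -(1559/851). Reduce: 1559 ≡ 708 (mod 851). Now have -(708/851).
Factor out 2: 708 = 2^2·177. Since 851 ≡ 3 (mod 8), (2/851) = -1, and (2/851)^2 = +1. Now have -(177/851).
177 ≡ 1 (mod 4), so quadratic reciprocity gives (177/851) = (851/177). Reduce: 851 ≡ 143 (mod 177). Now have -(143/177).
177 ≡ 1 (mod 4), so quadratic reciprocity gives (143/177) = (177/143). Reduce: 177 ≡ 34 (mod 143). Now have -(34/143).
Factor out 2: 34 = 2·17. Since 143 ≡ 7 (mod 8), (2/143) = +1. Now have -(17/143).
17 ≡ 1 (mod 4), so quadratic reciprocity gives (17/143) = (143/17). Reduce: 143 ≡ 7 (mod 17). Now have -(7/17).
17 ≡ 1 (mod 4), so quadratic reciprocity gives (7/17) = (17/7). Reduce: 17 ≡ 3 (mod 7). Now have -(3/7).
Both 3 ≡ 3 and 7 ≡ 3 (mod 4), so reciprocity gives (3/7) = -(7/3). Reduce: 7 ≡ 1 (mod 3). Now have (1/3).
(1/3) = 1. Collecting the sign factors: 1.
Second factor (5611/9497):
9497 ≡ 1 (mod 4), so quadratic reciprocity gives (5611/9497) = (9497/5611). Reduce: 9497 ≡ 3886 (mod 5611). Now have (3886/5611).
Factor out 2: 3886 = 2·1943. Since 5611 ≡ 3 (mod 8), (2/5611) = -1. Now have -(1943/5611).
Both 1943 ≡ 3 and 5611 ≡ 3 (mod 4), so reciprocity gives (1943/5611) = -(5611/1943). Reduce: 5611 ≡ 1725 (mod 1943). Now have (1725/1943).
1725 ≡ 1 (mod 4), so quadratic reciprocity gives (1725/1943) = (1943/1725). Reduce: 1943 ≡ 218 (mod 1725). Now have (218/1725).
Factor out 2: 218 = 2·109. Since 1725 ≡ 5 (mod 8), (2/1725) = -1. Now have -(109/1725).
109 ≡ 1 (mod 4), so quadratic reciprocity gives (109/1725) = (1725/109). Reduce: 1725 ≡ 90 (mod 109). Now have -(90/109).
Factor out 2: 90 = 2·45. Since 109 ≡ 5 (mod 8), (2/109) = -1. Now have (45/109).
45 ≡ 1 (mod 4), so quadratic reciprocity gives (45/109) = (109/45). Reduce: 109 ≡ 19 (mod 45). Now have (19/45).
45 ≡ 1 (mod 4), so quadratic reciprocity gives (19/45) = (45/19). Reduce: 45 ≡ 7 (mod 19). Now have (7/19).
Both 7 ≡ 3 and 19 ≡ 3 (mod 4), so reciprocity gives (7/19) = -(19/7). Reduce: 19 ≡ 5 (mod 7). Now have -(5/7).
5 ≡ 1 (mod 4), so quadratic reciprocity gives (5/7) = (7/5). Reduce: 7 ≡ 2 (mod 5). Now have -(2/5).
Factor out 2: 2 = 2. Since 5 ≡ 5 (mod 8), (2/5) = -1. Now have (1/5).
(1/5) = 1. Collecting the sign factors: 1.
Product: (1)·(1) = 1.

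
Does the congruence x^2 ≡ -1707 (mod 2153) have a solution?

(-1707|2153)
  = (1707|2153)    [2153 ≡ 1 mod 4 ⇒ (-1|2153) = +1]
  = (2153|1707)    [QR: 2153 ≡ 1 mod 4, sign kept]
  = (446|1707)    [2153 ≡ 446 mod 1707]
  = -(223|1707)    [1707 ≡ 3 mod 8 ⇒ (2|1707) = -1]
  = (1707|223)    [QR: both ≡ 3 mod 4, sign flips]
  = (146|223)    [1707 ≡ 146 mod 223]
  = (73|223)    [223 ≡ 7 mod 8 ⇒ (2|223) = +1]
  = (223|73)    [QR: 73 ≡ 1 mod 4, sign kept]
  = (4|73)    [223 ≡ 4 mod 73]
  = (1|73)    [73 ≡ 1 mod 8 ⇒ (2|73)^2 = +1]
  = 1    [(1|73) = 1]
The Legendre symbol is 1, so x^2 ≡ -1707 (mod 2153) has solution.

yes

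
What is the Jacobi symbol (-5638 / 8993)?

Pull out -1: (-5638 / 8993) = (-1 / 8993)·(5638 / 8993). Since 8993 ≡ 1 (mod 4), (-1 / 8993) = +1. Now have (5638 / 8993).
Factor out 2: 5638 = 2·2819. Since 8993 ≡ 1 (mod 8), (2 / 8993) = +1. Now have (2819 / 8993).
8993 ≡ 1 (mod 4), so quadratic reciprocity gives (2819 / 8993) = (8993 / 2819). Reduce: 8993 ≡ 536 (mod 2819). Now have (536 / 2819).
Factor out 2: 536 = 2^3·67. Since 2819 ≡ 3 (mod 8), (2 / 2819) = -1, and (2 / 2819)^3 = -1. Now have -(67 / 2819).
Both 67 ≡ 3 and 2819 ≡ 3 (mod 4), so reciprocity gives (67 / 2819) = -(2819 / 67). Reduce: 2819 ≡ 5 (mod 67). Now have (5 / 67).
5 ≡ 1 (mod 4), so quadratic reciprocity gives (5 / 67) = (67 / 5). Reduce: 67 ≡ 2 (mod 5). Now have (2 / 5).
Factor out 2: 2 = 2. Since 5 ≡ 5 (mod 8), (2 / 5) = -1. Now have -(1 / 5).
(1 / 5) = 1. Collecting the sign factors: -1.

-1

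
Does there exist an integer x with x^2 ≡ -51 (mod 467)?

Reduce the numerator: -51 ≡ 416 (mod 467), so (-51|467) = (416|467).
Factor out 2: 416 = 2^5·13. Since 467 ≡ 3 (mod 8), (2|467) = -1, and (2|467)^5 = -1. Now have -(13|467).
13 ≡ 1 (mod 4), so quadratic reciprocity gives (13|467) = (467|13). Reduce: 467 ≡ 12 (mod 13). Now have -(12|13).
Factor out 2: 12 = 2^2·3. Since 13 ≡ 5 (mod 8), (2|13) = -1, and (2|13)^2 = +1. Now have -(3|13).
13 ≡ 1 (mod 4), so quadratic reciprocity gives (3|13) = (13|3). Reduce: 13 ≡ 1 (mod 3). Now have -(1|3).
(1|3) = 1. Collecting the sign factors: -1.
The Legendre symbol is -1, so x^2 ≡ -51 (mod 467) has no solution.

no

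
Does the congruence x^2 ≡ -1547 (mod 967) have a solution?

no

Reduce the numerator: -1547 ≡ 387 (mod 967), so (-1547/967) = (387/967).
Both 387 ≡ 3 and 967 ≡ 3 (mod 4), so reciprocity gives (387/967) = -(967/387). Reduce: 967 ≡ 193 (mod 387). Now have -(193/387).
193 ≡ 1 (mod 4), so quadratic reciprocity gives (193/387) = (387/193). Reduce: 387 ≡ 1 (mod 193). Now have -(1/193).
(1/193) = 1. Collecting the sign factors: -1.
The Legendre symbol is -1, so x^2 ≡ -1547 (mod 967) has no solution.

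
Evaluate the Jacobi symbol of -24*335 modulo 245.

By multiplicativity, (-24·335 / 245) = (-24 / 245)·(335 / 245).
First factor (-24 / 245):
Pull out -1: (-24 / 245) = (-1 / 245)·(24 / 245). Since 245 ≡ 1 (mod 4), (-1 / 245) = +1. Now have (24 / 245).
Factor out 2: 24 = 2^3·3. Since 245 ≡ 5 (mod 8), (2 / 245) = -1, and (2 / 245)^3 = -1. Now have -(3 / 245).
245 ≡ 1 (mod 4), so quadratic reciprocity gives (3 / 245) = (245 / 3). Reduce: 245 ≡ 2 (mod 3). Now have -(2 / 3).
Factor out 2: 2 = 2. Since 3 ≡ 3 (mod 8), (2 / 3) = -1. Now have (1 / 3).
(1 / 3) = 1. Collecting the sign factors: 1.
Second factor (335 / 245):
Reduce the numerator: 335 ≡ 90 (mod 245), so (335 / 245) = (90 / 245).
Factor out 2: 90 = 2·45. Since 245 ≡ 5 (mod 8), (2 / 245) = -1. Now have -(45 / 245).
45 ≡ 1 (mod 4), so quadratic reciprocity gives (45 / 245) = (245 / 45). Reduce: 245 ≡ 20 (mod 45). Now have -(20 / 45).
Factor out 2: 20 = 2^2·5. Since 45 ≡ 5 (mod 8), (2 / 45) = -1, and (2 / 45)^2 = +1. Now have -(5 / 45).
5 ≡ 1 (mod 4), so quadratic reciprocity gives (5 / 45) = (45 / 5). Reduce: 45 ≡ 0 (mod 5). Now have -(0 / 5).
The numerator is now 0 with denominator 5 > 1: the symbol is 0.
Product: (1)·(0) = 0.

0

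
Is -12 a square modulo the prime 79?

Reduce the numerator: -12 ≡ 67 (mod 79), so (-12/79) = (67/79).
Both 67 ≡ 3 and 79 ≡ 3 (mod 4), so reciprocity gives (67/79) = -(79/67). Reduce: 79 ≡ 12 (mod 67). Now have -(12/67).
Factor out 2: 12 = 2^2·3. Since 67 ≡ 3 (mod 8), (2/67) = -1, and (2/67)^2 = +1. Now have -(3/67).
Both 3 ≡ 3 and 67 ≡ 3 (mod 4), so reciprocity gives (3/67) = -(67/3). Reduce: 67 ≡ 1 (mod 3). Now have (1/3).
(1/3) = 1. Collecting the sign factors: 1.
(-12/79) = 1, and 79 is prime, so -12 is a quadratic residue mod 79.

yes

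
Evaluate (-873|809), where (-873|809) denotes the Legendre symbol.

Reduce the numerator: -873 ≡ 745 (mod 809), so (-873|809) = (745|809).
745 ≡ 1 (mod 4), so quadratic reciprocity gives (745|809) = (809|745). Reduce: 809 ≡ 64 (mod 745). Now have (64|745).
Factor out 2: 64 = 2^6. Since 745 ≡ 1 (mod 8), (2|745) = +1, and (2|745)^6 = +1. Now have (1|745).
(1|745) = 1. Collecting the sign factors: 1.

1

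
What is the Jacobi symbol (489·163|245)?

-1

By multiplicativity, (489·163|245) = (489|245)·(163|245).
First factor (489|245):
(489|245)
  = (244|245)    [489 ≡ 244 mod 245]
  = (61|245)    [245 ≡ 5 mod 8 ⇒ (2|245)^2 = +1]
  = (245|61)    [QR: 61 ≡ 1 mod 4, sign kept]
  = (1|61)    [245 ≡ 1 mod 61]
  = 1    [(1|61) = 1]
Second factor (163|245):
(163|245)
  = (245|163)    [QR: 245 ≡ 1 mod 4, sign kept]
  = (82|163)    [245 ≡ 82 mod 163]
  = -(41|163)    [163 ≡ 3 mod 8 ⇒ (2|163) = -1]
  = -(163|41)    [QR: 41 ≡ 1 mod 4, sign kept]
  = -(40|41)    [163 ≡ 40 mod 41]
  = -(5|41)    [41 ≡ 1 mod 8 ⇒ (2|41)^3 = +1]
  = -(41|5)    [QR: 5 ≡ 1 mod 4, sign kept]
  = -(1|5)    [41 ≡ 1 mod 5]
  = -1    [(1|5) = 1]
Product: (1)·(-1) = -1.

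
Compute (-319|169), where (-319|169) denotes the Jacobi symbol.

Reduce the numerator: -319 ≡ 19 (mod 169), so (-319|169) = (19|169).
169 ≡ 1 (mod 4), so quadratic reciprocity gives (19|169) = (169|19). Reduce: 169 ≡ 17 (mod 19). Now have (17|19).
17 ≡ 1 (mod 4), so quadratic reciprocity gives (17|19) = (19|17). Reduce: 19 ≡ 2 (mod 17). Now have (2|17).
Factor out 2: 2 = 2. Since 17 ≡ 1 (mod 8), (2|17) = +1. Now have (1|17).
(1|17) = 1. Collecting the sign factors: 1.

1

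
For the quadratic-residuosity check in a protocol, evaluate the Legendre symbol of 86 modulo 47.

Reduce the numerator: 86 ≡ 39 (mod 47), so (86/47) = (39/47).
Both 39 ≡ 3 and 47 ≡ 3 (mod 4), so reciprocity gives (39/47) = -(47/39). Reduce: 47 ≡ 8 (mod 39). Now have -(8/39).
Factor out 2: 8 = 2^3. Since 39 ≡ 7 (mod 8), (2/39) = +1, and (2/39)^3 = +1. Now have -(1/39).
(1/39) = 1. Collecting the sign factors: -1.

-1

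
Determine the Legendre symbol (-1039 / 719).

-1

(-1039 / 719)
  = (399 / 719)    [-1039 ≡ 399 mod 719]
  = -(719 / 399)    [QR: both ≡ 3 mod 4, sign flips]
  = -(320 / 399)    [719 ≡ 320 mod 399]
  = -(5 / 399)    [399 ≡ 7 mod 8 ⇒ (2 / 399)^6 = +1]
  = -(399 / 5)    [QR: 5 ≡ 1 mod 4, sign kept]
  = -(4 / 5)    [399 ≡ 4 mod 5]
  = -(1 / 5)    [5 ≡ 5 mod 8 ⇒ (2 / 5)^2 = +1]
  = -1    [(1 / 5) = 1]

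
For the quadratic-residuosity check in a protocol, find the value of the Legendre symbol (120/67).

-1

(120/67)
  = (53/67)    [120 ≡ 53 mod 67]
  = (67/53)    [QR: 53 ≡ 1 mod 4, sign kept]
  = (14/53)    [67 ≡ 14 mod 53]
  = -(7/53)    [53 ≡ 5 mod 8 ⇒ (2/53) = -1]
  = -(53/7)    [QR: 53 ≡ 1 mod 4, sign kept]
  = -(4/7)    [53 ≡ 4 mod 7]
  = -(1/7)    [7 ≡ 7 mod 8 ⇒ (2/7)^2 = +1]
  = -1    [(1/7) = 1]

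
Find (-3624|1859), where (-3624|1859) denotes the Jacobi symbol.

-1

(-3624|1859)
  = (94|1859)    [-3624 ≡ 94 mod 1859]
  = -(47|1859)    [1859 ≡ 3 mod 8 ⇒ (2|1859) = -1]
  = (1859|47)    [QR: both ≡ 3 mod 4, sign flips]
  = (26|47)    [1859 ≡ 26 mod 47]
  = (13|47)    [47 ≡ 7 mod 8 ⇒ (2|47) = +1]
  = (47|13)    [QR: 13 ≡ 1 mod 4, sign kept]
  = (8|13)    [47 ≡ 8 mod 13]
  = -(1|13)    [13 ≡ 5 mod 8 ⇒ (2|13)^3 = -1]
  = -1    [(1|13) = 1]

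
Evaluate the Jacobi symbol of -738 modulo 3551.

-1

Pull out -1: (-738|3551) = (-1|3551)·(738|3551). Since 3551 ≡ 3 (mod 4), (-1|3551) = -1. Now have -(738|3551).
Factor out 2: 738 = 2·369. Since 3551 ≡ 7 (mod 8), (2|3551) = +1. Now have -(369|3551).
369 ≡ 1 (mod 4), so quadratic reciprocity gives (369|3551) = (3551|369). Reduce: 3551 ≡ 230 (mod 369). Now have -(230|369).
Factor out 2: 230 = 2·115. Since 369 ≡ 1 (mod 8), (2|369) = +1. Now have -(115|369).
369 ≡ 1 (mod 4), so quadratic reciprocity gives (115|369) = (369|115). Reduce: 369 ≡ 24 (mod 115). Now have -(24|115).
Factor out 2: 24 = 2^3·3. Since 115 ≡ 3 (mod 8), (2|115) = -1, and (2|115)^3 = -1. Now have (3|115).
Both 3 ≡ 3 and 115 ≡ 3 (mod 4), so reciprocity gives (3|115) = -(115|3). Reduce: 115 ≡ 1 (mod 3). Now have -(1|3).
(1|3) = 1. Collecting the sign factors: -1.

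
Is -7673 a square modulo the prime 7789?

no

Reduce the numerator: -7673 ≡ 116 (mod 7789), so (-7673/7789) = (116/7789).
Factor out 2: 116 = 2^2·29. Since 7789 ≡ 5 (mod 8), (2/7789) = -1, and (2/7789)^2 = +1. Now have (29/7789).
29 ≡ 1 (mod 4), so quadratic reciprocity gives (29/7789) = (7789/29). Reduce: 7789 ≡ 17 (mod 29). Now have (17/29).
17 ≡ 1 (mod 4), so quadratic reciprocity gives (17/29) = (29/17). Reduce: 29 ≡ 12 (mod 17). Now have (12/17).
Factor out 2: 12 = 2^2·3. Since 17 ≡ 1 (mod 8), (2/17) = +1, and (2/17)^2 = +1. Now have (3/17).
17 ≡ 1 (mod 4), so quadratic reciprocity gives (3/17) = (17/3). Reduce: 17 ≡ 2 (mod 3). Now have (2/3).
Factor out 2: 2 = 2. Since 3 ≡ 3 (mod 8), (2/3) = -1. Now have -(1/3).
(1/3) = 1. Collecting the sign factors: -1.
(-7673/7789) = -1, and 7789 is prime, so -7673 is not a quadratic residue mod 7789.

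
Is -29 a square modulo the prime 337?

(-29/337)
  = (29/337)    [337 ≡ 1 mod 4 ⇒ (-1/337) = +1]
  = (337/29)    [QR: 29 ≡ 1 mod 4, sign kept]
  = (18/29)    [337 ≡ 18 mod 29]
  = -(9/29)    [29 ≡ 5 mod 8 ⇒ (2/29) = -1]
  = -(29/9)    [QR: 9 ≡ 1 mod 4, sign kept]
  = -(2/9)    [29 ≡ 2 mod 9]
  = -(1/9)    [9 ≡ 1 mod 8 ⇒ (2/9) = +1]
  = -1    [(1/9) = 1]
The Legendre symbol is -1, so x^2 ≡ -29 (mod 337) has no solution.

no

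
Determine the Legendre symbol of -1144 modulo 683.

1

Pull out -1: (-1144 / 683) = (-1 / 683)·(1144 / 683). Since 683 ≡ 3 (mod 4), (-1 / 683) = -1. Now have -(1144 / 683).
Reduce the numerator: 1144 ≡ 461 (mod 683), so (1144 / 683) = (461 / 683).
461 ≡ 1 (mod 4), so quadratic reciprocity gives (461 / 683) = (683 / 461). Reduce: 683 ≡ 222 (mod 461). Now have -(222 / 461).
Factor out 2: 222 = 2·111. Since 461 ≡ 5 (mod 8), (2 / 461) = -1. Now have (111 / 461).
461 ≡ 1 (mod 4), so quadratic reciprocity gives (111 / 461) = (461 / 111). Reduce: 461 ≡ 17 (mod 111). Now have (17 / 111).
17 ≡ 1 (mod 4), so quadratic reciprocity gives (17 / 111) = (111 / 17). Reduce: 111 ≡ 9 (mod 17). Now have (9 / 17).
9 ≡ 1 (mod 4), so quadratic reciprocity gives (9 / 17) = (17 / 9). Reduce: 17 ≡ 8 (mod 9). Now have (8 / 9).
Factor out 2: 8 = 2^3. Since 9 ≡ 1 (mod 8), (2 / 9) = +1, and (2 / 9)^3 = +1. Now have (1 / 9).
(1 / 9) = 1. Collecting the sign factors: 1.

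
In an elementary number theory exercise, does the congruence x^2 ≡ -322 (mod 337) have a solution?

(-322|337)
  = (15|337)    [-322 ≡ 15 mod 337]
  = (337|15)    [QR: 337 ≡ 1 mod 4, sign kept]
  = (7|15)    [337 ≡ 7 mod 15]
  = -(15|7)    [QR: both ≡ 3 mod 4, sign flips]
  = -(1|7)    [15 ≡ 1 mod 7]
  = -1    [(1|7) = 1]
(-322|337) = -1, and 337 is prime, so -322 is not a quadratic residue mod 337.

no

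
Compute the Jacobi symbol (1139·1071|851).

By multiplicativity, (1139·1071|851) = (1139|851)·(1071|851).
First factor (1139|851):
(1139|851)
  = (288|851)    [1139 ≡ 288 mod 851]
  = -(9|851)    [851 ≡ 3 mod 8 ⇒ (2|851)^5 = -1]
  = -(851|9)    [QR: 9 ≡ 1 mod 4, sign kept]
  = -(5|9)    [851 ≡ 5 mod 9]
  = -(9|5)    [QR: 5 ≡ 1 mod 4, sign kept]
  = -(4|5)    [9 ≡ 4 mod 5]
  = -(1|5)    [5 ≡ 5 mod 8 ⇒ (2|5)^2 = +1]
  = -1    [(1|5) = 1]
Second factor (1071|851):
(1071|851)
  = (220|851)    [1071 ≡ 220 mod 851]
  = (55|851)    [851 ≡ 3 mod 8 ⇒ (2|851)^2 = +1]
  = -(851|55)    [QR: both ≡ 3 mod 4, sign flips]
  = -(26|55)    [851 ≡ 26 mod 55]
  = -(13|55)    [55 ≡ 7 mod 8 ⇒ (2|55) = +1]
  = -(55|13)    [QR: 13 ≡ 1 mod 4, sign kept]
  = -(3|13)    [55 ≡ 3 mod 13]
  = -(13|3)    [QR: 13 ≡ 1 mod 4, sign kept]
  = -(1|3)    [13 ≡ 1 mod 3]
  = -1    [(1|3) = 1]
Product: (-1)·(-1) = 1.

1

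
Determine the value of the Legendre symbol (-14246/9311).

1

(-14246/9311)
  = (4376/9311)    [-14246 ≡ 4376 mod 9311]
  = (547/9311)    [9311 ≡ 7 mod 8 ⇒ (2/9311)^3 = +1]
  = -(9311/547)    [QR: both ≡ 3 mod 4, sign flips]
  = -(12/547)    [9311 ≡ 12 mod 547]
  = -(3/547)    [547 ≡ 3 mod 8 ⇒ (2/547)^2 = +1]
  = (547/3)    [QR: both ≡ 3 mod 4, sign flips]
  = (1/3)    [547 ≡ 1 mod 3]
  = 1    [(1/3) = 1]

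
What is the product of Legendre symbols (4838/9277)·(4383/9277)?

By multiplicativity, (4838·4383/9277) = (4838/9277)·(4383/9277).
First factor (4838/9277):
Factor out 2: 4838 = 2·2419. Since 9277 ≡ 5 (mod 8), (2/9277) = -1. Now have -(2419/9277).
9277 ≡ 1 (mod 4), so quadratic reciprocity gives (2419/9277) = (9277/2419). Reduce: 9277 ≡ 2020 (mod 2419). Now have -(2020/2419).
Factor out 2: 2020 = 2^2·505. Since 2419 ≡ 3 (mod 8), (2/2419) = -1, and (2/2419)^2 = +1. Now have -(505/2419).
505 ≡ 1 (mod 4), so quadratic reciprocity gives (505/2419) = (2419/505). Reduce: 2419 ≡ 399 (mod 505). Now have -(399/505).
505 ≡ 1 (mod 4), so quadratic reciprocity gives (399/505) = (505/399). Reduce: 505 ≡ 106 (mod 399). Now have -(106/399).
Factor out 2: 106 = 2·53. Since 399 ≡ 7 (mod 8), (2/399) = +1. Now have -(53/399).
53 ≡ 1 (mod 4), so quadratic reciprocity gives (53/399) = (399/53). Reduce: 399 ≡ 28 (mod 53). Now have -(28/53).
Factor out 2: 28 = 2^2·7. Since 53 ≡ 5 (mod 8), (2/53) = -1, and (2/53)^2 = +1. Now have -(7/53).
53 ≡ 1 (mod 4), so quadratic reciprocity gives (7/53) = (53/7). Reduce: 53 ≡ 4 (mod 7). Now have -(4/7).
Factor out 2: 4 = 2^2. Since 7 ≡ 7 (mod 8), (2/7) = +1, and (2/7)^2 = +1. Now have -(1/7).
(1/7) = 1. Collecting the sign factors: -1.
Second factor (4383/9277):
9277 ≡ 1 (mod 4), so quadratic reciprocity gives (4383/9277) = (9277/4383). Reduce: 9277 ≡ 511 (mod 4383). Now have (511/4383).
Both 511 ≡ 3 and 4383 ≡ 3 (mod 4), so reciprocity gives (511/4383) = -(4383/511). Reduce: 4383 ≡ 295 (mod 511). Now have -(295/511).
Both 295 ≡ 3 and 511 ≡ 3 (mod 4), so reciprocity gives (295/511) = -(511/295). Reduce: 511 ≡ 216 (mod 295). Now have (216/295).
Factor out 2: 216 = 2^3·27. Since 295 ≡ 7 (mod 8), (2/295) = +1, and (2/295)^3 = +1. Now have (27/295).
Both 27 ≡ 3 and 295 ≡ 3 (mod 4), so reciprocity gives (27/295) = -(295/27). Reduce: 295 ≡ 25 (mod 27). Now have -(25/27).
25 ≡ 1 (mod 4), so quadratic reciprocity gives (25/27) = (27/25). Reduce: 27 ≡ 2 (mod 25). Now have -(2/25).
Factor out 2: 2 = 2. Since 25 ≡ 1 (mod 8), (2/25) = +1. Now have -(1/25).
(1/25) = 1. Collecting the sign factors: -1.
Product: (-1)·(-1) = 1.

1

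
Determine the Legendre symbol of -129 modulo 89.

1

(-129/89)
  = (129/89)    [89 ≡ 1 mod 4 ⇒ (-1/89) = +1]
  = (40/89)    [129 ≡ 40 mod 89]
  = (5/89)    [89 ≡ 1 mod 8 ⇒ (2/89)^3 = +1]
  = (89/5)    [QR: 5 ≡ 1 mod 4, sign kept]
  = (4/5)    [89 ≡ 4 mod 5]
  = (1/5)    [5 ≡ 5 mod 8 ⇒ (2/5)^2 = +1]
  = 1    [(1/5) = 1]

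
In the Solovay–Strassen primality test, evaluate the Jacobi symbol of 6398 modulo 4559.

Reduce the numerator: 6398 ≡ 1839 (mod 4559), so (6398 / 4559) = (1839 / 4559).
Both 1839 ≡ 3 and 4559 ≡ 3 (mod 4), so reciprocity gives (1839 / 4559) = -(4559 / 1839). Reduce: 4559 ≡ 881 (mod 1839). Now have -(881 / 1839).
881 ≡ 1 (mod 4), so quadratic reciprocity gives (881 / 1839) = (1839 / 881). Reduce: 1839 ≡ 77 (mod 881). Now have -(77 / 881).
77 ≡ 1 (mod 4), so quadratic reciprocity gives (77 / 881) = (881 / 77). Reduce: 881 ≡ 34 (mod 77). Now have -(34 / 77).
Factor out 2: 34 = 2·17. Since 77 ≡ 5 (mod 8), (2 / 77) = -1. Now have (17 / 77).
17 ≡ 1 (mod 4), so quadratic reciprocity gives (17 / 77) = (77 / 17). Reduce: 77 ≡ 9 (mod 17). Now have (9 / 17).
9 ≡ 1 (mod 4), so quadratic reciprocity gives (9 / 17) = (17 / 9). Reduce: 17 ≡ 8 (mod 9). Now have (8 / 9).
Factor out 2: 8 = 2^3. Since 9 ≡ 1 (mod 8), (2 / 9) = +1, and (2 / 9)^3 = +1. Now have (1 / 9).
(1 / 9) = 1. Collecting the sign factors: 1.

1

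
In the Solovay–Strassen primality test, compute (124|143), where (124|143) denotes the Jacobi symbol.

(124|143)
  = (31|143)    [143 ≡ 7 mod 8 ⇒ (2|143)^2 = +1]
  = -(143|31)    [QR: both ≡ 3 mod 4, sign flips]
  = -(19|31)    [143 ≡ 19 mod 31]
  = (31|19)    [QR: both ≡ 3 mod 4, sign flips]
  = (12|19)    [31 ≡ 12 mod 19]
  = (3|19)    [19 ≡ 3 mod 8 ⇒ (2|19)^2 = +1]
  = -(19|3)    [QR: both ≡ 3 mod 4, sign flips]
  = -(1|3)    [19 ≡ 1 mod 3]
  = -1    [(1|3) = 1]

-1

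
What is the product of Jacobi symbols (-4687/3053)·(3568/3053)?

By multiplicativity, (-4687·3568/3053) = (-4687/3053)·(3568/3053).
First factor (-4687/3053):
(-4687/3053)
  = (1419/3053)    [-4687 ≡ 1419 mod 3053]
  = (3053/1419)    [QR: 3053 ≡ 1 mod 4, sign kept]
  = (215/1419)    [3053 ≡ 215 mod 1419]
  = -(1419/215)    [QR: both ≡ 3 mod 4, sign flips]
  = -(129/215)    [1419 ≡ 129 mod 215]
  = -(215/129)    [QR: 129 ≡ 1 mod 4, sign kept]
  = -(86/129)    [215 ≡ 86 mod 129]
  = -(43/129)    [129 ≡ 1 mod 8 ⇒ (2/129) = +1]
  = -(129/43)    [QR: 129 ≡ 1 mod 4, sign kept]
  = -(0/43)    [129 ≡ 0 mod 43]
  = 0    [numerator 0, gcd > 1]
Second factor (3568/3053):
(3568/3053)
  = (515/3053)    [3568 ≡ 515 mod 3053]
  = (3053/515)    [QR: 3053 ≡ 1 mod 4, sign kept]
  = (478/515)    [3053 ≡ 478 mod 515]
  = -(239/515)    [515 ≡ 3 mod 8 ⇒ (2/515) = -1]
  = (515/239)    [QR: both ≡ 3 mod 4, sign flips]
  = (37/239)    [515 ≡ 37 mod 239]
  = (239/37)    [QR: 37 ≡ 1 mod 4, sign kept]
  = (17/37)    [239 ≡ 17 mod 37]
  = (37/17)    [QR: 17 ≡ 1 mod 4, sign kept]
  = (3/17)    [37 ≡ 3 mod 17]
  = (17/3)    [QR: 17 ≡ 1 mod 4, sign kept]
  = (2/3)    [17 ≡ 2 mod 3]
  = -(1/3)    [3 ≡ 3 mod 8 ⇒ (2/3) = -1]
  = -1    [(1/3) = 1]
Product: (0)·(-1) = 0.

0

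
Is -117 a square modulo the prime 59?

(-117/59)
  = -(117/59)    [59 ≡ 3 mod 4 ⇒ (-1/59) = -1]
  = -(58/59)    [117 ≡ 58 mod 59]
  = (29/59)    [59 ≡ 3 mod 8 ⇒ (2/59) = -1]
  = (59/29)    [QR: 29 ≡ 1 mod 4, sign kept]
  = (1/29)    [59 ≡ 1 mod 29]
  = 1    [(1/29) = 1]
(-117/59) = 1, and 59 is prime, so -117 is a quadratic residue mod 59.

yes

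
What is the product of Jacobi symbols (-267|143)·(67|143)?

-1

By multiplicativity, (-267·67|143) = (-267|143)·(67|143).
First factor (-267|143):
Pull out -1: (-267|143) = (-1|143)·(267|143). Since 143 ≡ 3 (mod 4), (-1|143) = -1. Now have -(267|143).
Reduce the numerator: 267 ≡ 124 (mod 143), so (267|143) = (124|143).
Factor out 2: 124 = 2^2·31. Since 143 ≡ 7 (mod 8), (2|143) = +1, and (2|143)^2 = +1. Now have -(31|143).
Both 31 ≡ 3 and 143 ≡ 3 (mod 4), so reciprocity gives (31|143) = -(143|31). Reduce: 143 ≡ 19 (mod 31). Now have (19|31).
Both 19 ≡ 3 and 31 ≡ 3 (mod 4), so reciprocity gives (19|31) = -(31|19). Reduce: 31 ≡ 12 (mod 19). Now have -(12|19).
Factor out 2: 12 = 2^2·3. Since 19 ≡ 3 (mod 8), (2|19) = -1, and (2|19)^2 = +1. Now have -(3|19).
Both 3 ≡ 3 and 19 ≡ 3 (mod 4), so reciprocity gives (3|19) = -(19|3). Reduce: 19 ≡ 1 (mod 3). Now have (1|3).
(1|3) = 1. Collecting the sign factors: 1.
Second factor (67|143):
Both 67 ≡ 3 and 143 ≡ 3 (mod 4), so reciprocity gives (67|143) = -(143|67). Reduce: 143 ≡ 9 (mod 67). Now have -(9|67).
9 ≡ 1 (mod 4), so quadratic reciprocity gives (9|67) = (67|9). Reduce: 67 ≡ 4 (mod 9). Now have -(4|9).
Factor out 2: 4 = 2^2. Since 9 ≡ 1 (mod 8), (2|9) = +1, and (2|9)^2 = +1. Now have -(1|9).
(1|9) = 1. Collecting the sign factors: -1.
Product: (1)·(-1) = -1.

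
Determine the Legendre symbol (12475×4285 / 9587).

By multiplicativity, (12475·4285 / 9587) = (12475 / 9587)·(4285 / 9587).
First factor (12475 / 9587):
(12475 / 9587)
  = (2888 / 9587)    [12475 ≡ 2888 mod 9587]
  = -(361 / 9587)    [9587 ≡ 3 mod 8 ⇒ (2 / 9587)^3 = -1]
  = -(9587 / 361)    [QR: 361 ≡ 1 mod 4, sign kept]
  = -(201 / 361)    [9587 ≡ 201 mod 361]
  = -(361 / 201)    [QR: 201 ≡ 1 mod 4, sign kept]
  = -(160 / 201)    [361 ≡ 160 mod 201]
  = -(5 / 201)    [201 ≡ 1 mod 8 ⇒ (2 / 201)^5 = +1]
  = -(201 / 5)    [QR: 5 ≡ 1 mod 4, sign kept]
  = -(1 / 5)    [201 ≡ 1 mod 5]
  = -1    [(1 / 5) = 1]
Second factor (4285 / 9587):
(4285 / 9587)
  = (9587 / 4285)    [QR: 4285 ≡ 1 mod 4, sign kept]
  = (1017 / 4285)    [9587 ≡ 1017 mod 4285]
  = (4285 / 1017)    [QR: 1017 ≡ 1 mod 4, sign kept]
  = (217 / 1017)    [4285 ≡ 217 mod 1017]
  = (1017 / 217)    [QR: 217 ≡ 1 mod 4, sign kept]
  = (149 / 217)    [1017 ≡ 149 mod 217]
  = (217 / 149)    [QR: 149 ≡ 1 mod 4, sign kept]
  = (68 / 149)    [217 ≡ 68 mod 149]
  = (17 / 149)    [149 ≡ 5 mod 8 ⇒ (2 / 149)^2 = +1]
  = (149 / 17)    [QR: 17 ≡ 1 mod 4, sign kept]
  = (13 / 17)    [149 ≡ 13 mod 17]
  = (17 / 13)    [QR: 13 ≡ 1 mod 4, sign kept]
  = (4 / 13)    [17 ≡ 4 mod 13]
  = (1 / 13)    [13 ≡ 5 mod 8 ⇒ (2 / 13)^2 = +1]
  = 1    [(1 / 13) = 1]
Product: (-1)·(1) = -1.

-1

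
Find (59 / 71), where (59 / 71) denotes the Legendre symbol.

(59 / 71)
  = -(71 / 59)    [QR: both ≡ 3 mod 4, sign flips]
  = -(12 / 59)    [71 ≡ 12 mod 59]
  = -(3 / 59)    [59 ≡ 3 mod 8 ⇒ (2 / 59)^2 = +1]
  = (59 / 3)    [QR: both ≡ 3 mod 4, sign flips]
  = (2 / 3)    [59 ≡ 2 mod 3]
  = -(1 / 3)    [3 ≡ 3 mod 8 ⇒ (2 / 3) = -1]
  = -1    [(1 / 3) = 1]

-1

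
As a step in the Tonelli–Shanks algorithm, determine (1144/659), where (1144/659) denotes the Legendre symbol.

Reduce the numerator: 1144 ≡ 485 (mod 659), so (1144/659) = (485/659).
485 ≡ 1 (mod 4), so quadratic reciprocity gives (485/659) = (659/485). Reduce: 659 ≡ 174 (mod 485). Now have (174/485).
Factor out 2: 174 = 2·87. Since 485 ≡ 5 (mod 8), (2/485) = -1. Now have -(87/485).
485 ≡ 1 (mod 4), so quadratic reciprocity gives (87/485) = (485/87). Reduce: 485 ≡ 50 (mod 87). Now have -(50/87).
Factor out 2: 50 = 2·25. Since 87 ≡ 7 (mod 8), (2/87) = +1. Now have -(25/87).
25 ≡ 1 (mod 4), so quadratic reciprocity gives (25/87) = (87/25). Reduce: 87 ≡ 12 (mod 25). Now have -(12/25).
Factor out 2: 12 = 2^2·3. Since 25 ≡ 1 (mod 8), (2/25) = +1, and (2/25)^2 = +1. Now have -(3/25).
25 ≡ 1 (mod 4), so quadratic reciprocity gives (3/25) = (25/3). Reduce: 25 ≡ 1 (mod 3). Now have -(1/3).
(1/3) = 1. Collecting the sign factors: -1.

-1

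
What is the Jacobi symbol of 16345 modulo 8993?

1

(16345/8993)
  = (7352/8993)    [16345 ≡ 7352 mod 8993]
  = (919/8993)    [8993 ≡ 1 mod 8 ⇒ (2/8993)^3 = +1]
  = (8993/919)    [QR: 8993 ≡ 1 mod 4, sign kept]
  = (722/919)    [8993 ≡ 722 mod 919]
  = (361/919)    [919 ≡ 7 mod 8 ⇒ (2/919) = +1]
  = (919/361)    [QR: 361 ≡ 1 mod 4, sign kept]
  = (197/361)    [919 ≡ 197 mod 361]
  = (361/197)    [QR: 197 ≡ 1 mod 4, sign kept]
  = (164/197)    [361 ≡ 164 mod 197]
  = (41/197)    [197 ≡ 5 mod 8 ⇒ (2/197)^2 = +1]
  = (197/41)    [QR: 41 ≡ 1 mod 4, sign kept]
  = (33/41)    [197 ≡ 33 mod 41]
  = (41/33)    [QR: 33 ≡ 1 mod 4, sign kept]
  = (8/33)    [41 ≡ 8 mod 33]
  = (1/33)    [33 ≡ 1 mod 8 ⇒ (2/33)^3 = +1]
  = 1    [(1/33) = 1]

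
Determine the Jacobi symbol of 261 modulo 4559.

261 ≡ 1 (mod 4), so quadratic reciprocity gives (261 / 4559) = (4559 / 261). Reduce: 4559 ≡ 122 (mod 261). Now have (122 / 261).
Factor out 2: 122 = 2·61. Since 261 ≡ 5 (mod 8), (2 / 261) = -1. Now have -(61 / 261).
61 ≡ 1 (mod 4), so quadratic reciprocity gives (61 / 261) = (261 / 61). Reduce: 261 ≡ 17 (mod 61). Now have -(17 / 61).
17 ≡ 1 (mod 4), so quadratic reciprocity gives (17 / 61) = (61 / 17). Reduce: 61 ≡ 10 (mod 17). Now have -(10 / 17).
Factor out 2: 10 = 2·5. Since 17 ≡ 1 (mod 8), (2 / 17) = +1. Now have -(5 / 17).
5 ≡ 1 (mod 4), so quadratic reciprocity gives (5 / 17) = (17 / 5). Reduce: 17 ≡ 2 (mod 5). Now have -(2 / 5).
Factor out 2: 2 = 2. Since 5 ≡ 5 (mod 8), (2 / 5) = -1. Now have (1 / 5).
(1 / 5) = 1. Collecting the sign factors: 1.

1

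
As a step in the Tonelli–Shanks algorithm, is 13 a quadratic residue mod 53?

yes

13 ≡ 1 (mod 4), so quadratic reciprocity gives (13/53) = (53/13). Reduce: 53 ≡ 1 (mod 13). Now have (1/13).
(1/13) = 1. Collecting the sign factors: 1.
(13/53) = 1, and 53 is prime, so 13 is a quadratic residue mod 53.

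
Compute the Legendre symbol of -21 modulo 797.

1

Pull out -1: (-21/797) = (-1/797)·(21/797). Since 797 ≡ 1 (mod 4), (-1/797) = +1. Now have (21/797).
21 ≡ 1 (mod 4), so quadratic reciprocity gives (21/797) = (797/21). Reduce: 797 ≡ 20 (mod 21). Now have (20/21).
Factor out 2: 20 = 2^2·5. Since 21 ≡ 5 (mod 8), (2/21) = -1, and (2/21)^2 = +1. Now have (5/21).
5 ≡ 1 (mod 4), so quadratic reciprocity gives (5/21) = (21/5). Reduce: 21 ≡ 1 (mod 5). Now have (1/5).
(1/5) = 1. Collecting the sign factors: 1.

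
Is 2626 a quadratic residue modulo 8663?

(2626|8663)
  = (1313|8663)    [8663 ≡ 7 mod 8 ⇒ (2|8663) = +1]
  = (8663|1313)    [QR: 1313 ≡ 1 mod 4, sign kept]
  = (785|1313)    [8663 ≡ 785 mod 1313]
  = (1313|785)    [QR: 785 ≡ 1 mod 4, sign kept]
  = (528|785)    [1313 ≡ 528 mod 785]
  = (33|785)    [785 ≡ 1 mod 8 ⇒ (2|785)^4 = +1]
  = (785|33)    [QR: 33 ≡ 1 mod 4, sign kept]
  = (26|33)    [785 ≡ 26 mod 33]
  = (13|33)    [33 ≡ 1 mod 8 ⇒ (2|33) = +1]
  = (33|13)    [QR: 13 ≡ 1 mod 4, sign kept]
  = (7|13)    [33 ≡ 7 mod 13]
  = (13|7)    [QR: 13 ≡ 1 mod 4, sign kept]
  = (6|7)    [13 ≡ 6 mod 7]
  = (3|7)    [7 ≡ 7 mod 8 ⇒ (2|7) = +1]
  = -(7|3)    [QR: both ≡ 3 mod 4, sign flips]
  = -(1|3)    [7 ≡ 1 mod 3]
  = -1    [(1|3) = 1]
(2626|8663) = -1, and 8663 is prime, so 2626 is not a quadratic residue mod 8663.

no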